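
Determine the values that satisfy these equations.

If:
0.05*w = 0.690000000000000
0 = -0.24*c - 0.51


Then:
c = -2.12
w = 13.80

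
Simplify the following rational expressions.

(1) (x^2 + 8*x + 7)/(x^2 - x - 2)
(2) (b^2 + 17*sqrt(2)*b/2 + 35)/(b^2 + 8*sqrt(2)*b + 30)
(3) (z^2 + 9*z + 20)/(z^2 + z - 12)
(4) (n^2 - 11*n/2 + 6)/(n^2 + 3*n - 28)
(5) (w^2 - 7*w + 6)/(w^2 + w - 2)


(1) = (x + 7)/(x - 2)
(2) = (2*b + 7*sqrt(2))/(2*b + 6*sqrt(2))
(3) = (z + 5)/(z - 3)
(4) = (2*n - 3)/(2*n + 14)
(5) = (w - 6)/(w + 2)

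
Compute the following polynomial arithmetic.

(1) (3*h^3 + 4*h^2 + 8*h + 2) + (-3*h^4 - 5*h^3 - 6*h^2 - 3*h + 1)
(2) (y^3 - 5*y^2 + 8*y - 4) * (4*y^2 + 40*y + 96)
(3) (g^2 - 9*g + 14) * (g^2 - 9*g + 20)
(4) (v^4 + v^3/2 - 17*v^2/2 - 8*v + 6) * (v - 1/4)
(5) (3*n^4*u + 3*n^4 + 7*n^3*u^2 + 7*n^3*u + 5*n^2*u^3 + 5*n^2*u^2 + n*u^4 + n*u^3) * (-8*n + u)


(1) = -3*h^4 - 2*h^3 - 2*h^2 + 5*h + 3
(2) = 4*y^5 + 20*y^4 - 72*y^3 - 176*y^2 + 608*y - 384
(3) = g^4 - 18*g^3 + 115*g^2 - 306*g + 280
(4) = v^5 + v^4/4 - 69*v^3/8 - 47*v^2/8 + 8*v - 3/2
(5) = -24*n^5*u - 24*n^5 - 53*n^4*u^2 - 53*n^4*u - 33*n^3*u^3 - 33*n^3*u^2 - 3*n^2*u^4 - 3*n^2*u^3 + n*u^5 + n*u^4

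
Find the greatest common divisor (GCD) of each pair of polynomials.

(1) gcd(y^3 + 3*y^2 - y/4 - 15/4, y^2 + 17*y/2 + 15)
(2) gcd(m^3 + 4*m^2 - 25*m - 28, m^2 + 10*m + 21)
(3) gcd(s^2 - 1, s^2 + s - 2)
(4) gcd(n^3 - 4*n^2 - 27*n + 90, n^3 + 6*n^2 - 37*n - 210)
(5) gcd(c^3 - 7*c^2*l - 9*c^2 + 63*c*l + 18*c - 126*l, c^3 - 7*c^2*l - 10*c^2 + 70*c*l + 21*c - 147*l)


(1) = gcd((y - 1)*(y + 3/2)*(y + 5/2), (y + 5/2)*(y + 6)) = y + 5/2
(2) = gcd((m - 4)*(m + 1)*(m + 7), (m + 3)*(m + 7)) = m + 7
(3) = gcd((s - 1)*(s + 1), (s - 1)*(s + 2)) = s - 1
(4) = n^2 - n - 30
(5) = c^2 - 7*c*l - 3*c + 21*l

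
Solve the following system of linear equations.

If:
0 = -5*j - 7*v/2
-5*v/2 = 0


Then:
j = 0
v = 0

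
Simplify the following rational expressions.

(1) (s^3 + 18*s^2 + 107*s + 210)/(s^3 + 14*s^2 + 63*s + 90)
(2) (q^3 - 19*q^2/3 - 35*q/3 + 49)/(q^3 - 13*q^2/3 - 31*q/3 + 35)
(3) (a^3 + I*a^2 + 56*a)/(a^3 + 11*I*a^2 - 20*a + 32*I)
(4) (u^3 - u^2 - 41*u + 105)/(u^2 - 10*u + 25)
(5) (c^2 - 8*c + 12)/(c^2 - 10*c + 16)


(1) = (s + 7)/(s + 3)
(2) = (q - 7)/(q - 5)
(3) = (a^2 - 7*I*a)/(a^2 + 3*I*a + 4)
(4) = (u^2 + 4*u - 21)/(u - 5)
(5) = (c - 6)/(c - 8)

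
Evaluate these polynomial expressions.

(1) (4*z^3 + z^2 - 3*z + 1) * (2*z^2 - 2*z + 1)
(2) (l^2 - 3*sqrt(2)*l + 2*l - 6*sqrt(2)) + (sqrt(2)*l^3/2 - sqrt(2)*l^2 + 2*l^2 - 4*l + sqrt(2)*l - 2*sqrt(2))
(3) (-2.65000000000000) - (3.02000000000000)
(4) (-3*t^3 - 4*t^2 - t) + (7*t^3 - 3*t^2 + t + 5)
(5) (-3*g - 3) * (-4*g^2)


(1) = 8*z^5 - 6*z^4 - 4*z^3 + 9*z^2 - 5*z + 1
(2) = sqrt(2)*l^3/2 - sqrt(2)*l^2 + 3*l^2 - 2*sqrt(2)*l - 2*l - 8*sqrt(2)
(3) = -5.67000000000000
(4) = 4*t^3 - 7*t^2 + 5
(5) = 12*g^3 + 12*g^2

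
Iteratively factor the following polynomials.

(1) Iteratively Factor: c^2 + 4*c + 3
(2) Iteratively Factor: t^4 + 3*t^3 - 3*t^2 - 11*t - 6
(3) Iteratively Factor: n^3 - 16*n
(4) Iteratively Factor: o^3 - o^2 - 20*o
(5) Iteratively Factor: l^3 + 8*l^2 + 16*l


(1) = (c + 1)*(c + 3)
(2) = (t - 2)*(t^3 + 5*t^2 + 7*t + 3) = (t - 2)*(t + 1)*(t^2 + 4*t + 3) = (t - 2)*(t + 1)*(t + 3)*(t + 1)
(3) = (n)*(n^2 - 16) = n*(n + 4)*(n - 4)
(4) = (o)*(o^2 - o - 20) = o*(o + 4)*(o - 5)
(5) = (l + 4)*(l^2 + 4*l) = l*(l + 4)*(l + 4)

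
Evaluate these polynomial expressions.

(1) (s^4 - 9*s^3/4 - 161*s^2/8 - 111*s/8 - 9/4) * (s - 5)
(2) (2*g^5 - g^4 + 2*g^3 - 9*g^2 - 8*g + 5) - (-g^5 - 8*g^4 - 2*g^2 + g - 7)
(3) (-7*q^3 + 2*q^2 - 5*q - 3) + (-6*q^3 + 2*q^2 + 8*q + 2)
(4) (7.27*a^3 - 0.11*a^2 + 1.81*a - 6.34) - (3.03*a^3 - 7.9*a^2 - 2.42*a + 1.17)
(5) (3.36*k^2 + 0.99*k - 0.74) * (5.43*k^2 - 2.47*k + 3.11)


(1) = s^5 - 29*s^4/4 - 71*s^3/8 + 347*s^2/4 + 537*s/8 + 45/4
(2) = 3*g^5 + 7*g^4 + 2*g^3 - 7*g^2 - 9*g + 12
(3) = -13*q^3 + 4*q^2 + 3*q - 1
(4) = 4.24*a^3 + 7.79*a^2 + 4.23*a - 7.51
(5) = 18.2448*k^4 - 2.9235*k^3 + 3.9861*k^2 + 4.9067*k - 2.3014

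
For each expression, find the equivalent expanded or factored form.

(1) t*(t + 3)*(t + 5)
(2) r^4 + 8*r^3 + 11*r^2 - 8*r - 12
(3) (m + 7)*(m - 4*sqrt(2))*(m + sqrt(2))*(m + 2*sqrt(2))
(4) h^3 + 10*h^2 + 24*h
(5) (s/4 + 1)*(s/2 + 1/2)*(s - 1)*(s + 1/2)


(1) = t^3 + 8*t^2 + 15*t
(2) = (r - 1)*(r + 1)*(r + 2)*(r + 6)
(3) = m^4 - sqrt(2)*m^3 + 7*m^3 - 20*m^2 - 7*sqrt(2)*m^2 - 140*m - 16*sqrt(2)*m - 112*sqrt(2)
(4) = h*(h + 4)*(h + 6)
(5) = s^4/8 + 9*s^3/16 + s^2/8 - 9*s/16 - 1/4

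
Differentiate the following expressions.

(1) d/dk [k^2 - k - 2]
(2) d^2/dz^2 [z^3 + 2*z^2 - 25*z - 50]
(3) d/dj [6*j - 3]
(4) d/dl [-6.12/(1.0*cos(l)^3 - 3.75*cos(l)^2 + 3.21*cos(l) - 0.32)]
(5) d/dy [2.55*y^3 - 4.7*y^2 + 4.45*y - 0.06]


(1) = 2*k - 1
(2) = 6*z + 4
(3) = 6
(4) = (-18.36*cos(l)^2 + 45.9*cos(l) - 19.6452)*sin(l)/(1.0*cos(l)^3 - 3.75*cos(l)^2 + 3.21*cos(l) - 0.32)^2
(5) = 7.65*y^2 - 9.4*y + 4.45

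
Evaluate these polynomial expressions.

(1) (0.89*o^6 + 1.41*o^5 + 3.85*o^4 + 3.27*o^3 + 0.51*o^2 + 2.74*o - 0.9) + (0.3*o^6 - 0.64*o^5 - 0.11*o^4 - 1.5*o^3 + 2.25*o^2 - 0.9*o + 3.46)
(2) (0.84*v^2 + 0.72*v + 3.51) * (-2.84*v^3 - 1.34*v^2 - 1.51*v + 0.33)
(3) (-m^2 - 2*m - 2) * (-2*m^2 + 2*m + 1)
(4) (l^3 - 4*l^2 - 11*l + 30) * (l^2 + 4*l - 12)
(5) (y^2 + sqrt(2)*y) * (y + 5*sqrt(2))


(1) = 1.19*o^6 + 0.77*o^5 + 3.74*o^4 + 1.77*o^3 + 2.76*o^2 + 1.84*o + 2.56
(2) = -2.3856*v^5 - 3.1704*v^4 - 12.2016*v^3 - 5.5134*v^2 - 5.0625*v + 1.1583
(3) = 2*m^4 + 2*m^3 - m^2 - 6*m - 2
(4) = l^5 - 39*l^3 + 34*l^2 + 252*l - 360
(5) = y^3 + 6*sqrt(2)*y^2 + 10*y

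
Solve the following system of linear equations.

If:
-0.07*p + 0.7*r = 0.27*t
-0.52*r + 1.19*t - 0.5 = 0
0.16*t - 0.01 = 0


Then:
p = -8.43
r = -0.82
t = 0.06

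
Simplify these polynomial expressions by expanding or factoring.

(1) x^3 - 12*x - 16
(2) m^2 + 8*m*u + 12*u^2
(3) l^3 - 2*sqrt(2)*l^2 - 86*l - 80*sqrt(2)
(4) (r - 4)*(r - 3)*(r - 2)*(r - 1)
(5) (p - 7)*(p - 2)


(1) = (x - 4)*(x + 2)^2
(2) = (m + 2*u)*(m + 6*u)
(3) = (l - 8*sqrt(2))*(l + sqrt(2))*(l + 5*sqrt(2))
(4) = r^4 - 10*r^3 + 35*r^2 - 50*r + 24
(5) = p^2 - 9*p + 14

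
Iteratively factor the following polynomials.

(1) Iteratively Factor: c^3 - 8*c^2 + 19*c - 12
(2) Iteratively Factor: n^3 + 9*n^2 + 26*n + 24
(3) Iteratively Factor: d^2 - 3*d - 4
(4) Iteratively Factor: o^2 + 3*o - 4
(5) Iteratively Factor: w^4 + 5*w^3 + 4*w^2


(1) = (c - 3)*(c^2 - 5*c + 4) = (c - 4)*(c - 3)*(c - 1)
(2) = (n + 2)*(n^2 + 7*n + 12) = (n + 2)*(n + 4)*(n + 3)
(3) = (d + 1)*(d - 4)
(4) = (o - 1)*(o + 4)
(5) = (w)*(w^3 + 5*w^2 + 4*w) = w*(w + 4)*(w^2 + w) = w^2*(w + 4)*(w + 1)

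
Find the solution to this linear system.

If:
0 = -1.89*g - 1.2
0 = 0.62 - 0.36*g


Then:
No Solution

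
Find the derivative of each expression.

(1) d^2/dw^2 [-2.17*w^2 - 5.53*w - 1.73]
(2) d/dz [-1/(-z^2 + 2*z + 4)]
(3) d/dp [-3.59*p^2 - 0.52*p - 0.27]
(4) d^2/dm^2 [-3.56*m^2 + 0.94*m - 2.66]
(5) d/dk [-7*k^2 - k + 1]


(1) = -4.34000000000000
(2) = 2*(1 - z)/(-z^2 + 2*z + 4)^2
(3) = -7.18*p - 0.52
(4) = -7.12000000000000
(5) = -14*k - 1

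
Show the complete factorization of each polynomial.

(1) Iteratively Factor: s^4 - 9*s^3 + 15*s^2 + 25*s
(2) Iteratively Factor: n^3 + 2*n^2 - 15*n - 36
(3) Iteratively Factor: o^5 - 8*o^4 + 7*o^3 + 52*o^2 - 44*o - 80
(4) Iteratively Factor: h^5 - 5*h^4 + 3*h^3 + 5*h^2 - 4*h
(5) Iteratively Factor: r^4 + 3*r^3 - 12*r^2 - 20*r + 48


(1) = (s - 5)*(s^3 - 4*s^2 - 5*s) = s*(s - 5)*(s^2 - 4*s - 5) = s*(s - 5)^2*(s + 1)
(2) = (n + 3)*(n^2 - n - 12) = (n + 3)^2*(n - 4)
(3) = (o - 5)*(o^4 - 3*o^3 - 8*o^2 + 12*o + 16) = (o - 5)*(o + 1)*(o^3 - 4*o^2 - 4*o + 16) = (o - 5)*(o - 2)*(o + 1)*(o^2 - 2*o - 8) = (o - 5)*(o - 2)*(o + 1)*(o + 2)*(o - 4)
(4) = (h - 1)*(h^4 - 4*h^3 - h^2 + 4*h) = h*(h - 1)*(h^3 - 4*h^2 - h + 4) = h*(h - 1)^2*(h^2 - 3*h - 4) = h*(h - 1)^2*(h + 1)*(h - 4)
(5) = (r + 3)*(r^3 - 12*r + 16) = (r + 3)*(r + 4)*(r^2 - 4*r + 4) = (r - 2)*(r + 3)*(r + 4)*(r - 2)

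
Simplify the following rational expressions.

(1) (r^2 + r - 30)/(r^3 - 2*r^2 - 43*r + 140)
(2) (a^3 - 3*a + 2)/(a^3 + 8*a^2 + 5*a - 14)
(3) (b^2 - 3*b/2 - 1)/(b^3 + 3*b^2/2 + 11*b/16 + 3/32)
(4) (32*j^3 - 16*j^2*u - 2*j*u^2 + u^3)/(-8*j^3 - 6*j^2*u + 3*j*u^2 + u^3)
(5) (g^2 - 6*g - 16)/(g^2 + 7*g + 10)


(1) = (r + 6)/(r^2 + 3*r - 28)
(2) = (a - 1)/(a + 7)
(3) = (16*b - 32)/(16*b^2 + 16*b + 3)
(4) = (-4*j + u)/(j + u)
(5) = (g - 8)/(g + 5)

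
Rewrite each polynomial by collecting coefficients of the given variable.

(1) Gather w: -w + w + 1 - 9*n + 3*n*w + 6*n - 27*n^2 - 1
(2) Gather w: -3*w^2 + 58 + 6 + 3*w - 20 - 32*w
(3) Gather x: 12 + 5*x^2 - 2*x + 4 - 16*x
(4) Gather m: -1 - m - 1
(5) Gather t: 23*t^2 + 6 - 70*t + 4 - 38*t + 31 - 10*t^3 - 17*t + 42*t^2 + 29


(1) = -27*n^2 + 3*n*w - 3*n
(2) = -3*w^2 - 29*w + 44
(3) = 5*x^2 - 18*x + 16
(4) = -m - 2
(5) = -10*t^3 + 65*t^2 - 125*t + 70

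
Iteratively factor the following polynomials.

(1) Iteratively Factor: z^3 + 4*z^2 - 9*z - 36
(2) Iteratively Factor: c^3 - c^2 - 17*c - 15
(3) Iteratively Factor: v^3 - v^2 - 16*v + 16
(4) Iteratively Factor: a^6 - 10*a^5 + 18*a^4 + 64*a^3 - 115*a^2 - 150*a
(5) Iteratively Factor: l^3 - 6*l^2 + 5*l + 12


(1) = (z + 3)*(z^2 + z - 12) = (z + 3)*(z + 4)*(z - 3)
(2) = (c - 5)*(c^2 + 4*c + 3) = (c - 5)*(c + 1)*(c + 3)
(3) = (v - 1)*(v^2 - 16) = (v - 4)*(v - 1)*(v + 4)
(4) = (a - 5)*(a^5 - 5*a^4 - 7*a^3 + 29*a^2 + 30*a) = (a - 5)*(a + 1)*(a^4 - 6*a^3 - a^2 + 30*a) = (a - 5)*(a - 3)*(a + 1)*(a^3 - 3*a^2 - 10*a) = (a - 5)*(a - 3)*(a + 1)*(a + 2)*(a^2 - 5*a) = (a - 5)^2*(a - 3)*(a + 1)*(a + 2)*(a)
(5) = (l + 1)*(l^2 - 7*l + 12) = (l - 3)*(l + 1)*(l - 4)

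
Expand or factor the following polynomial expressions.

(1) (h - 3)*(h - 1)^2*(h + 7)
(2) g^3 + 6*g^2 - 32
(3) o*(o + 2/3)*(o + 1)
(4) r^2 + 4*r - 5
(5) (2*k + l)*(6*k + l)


(1) = h^4 + 2*h^3 - 28*h^2 + 46*h - 21
(2) = (g - 2)*(g + 4)^2
(3) = o^3 + 5*o^2/3 + 2*o/3
(4) = (r - 1)*(r + 5)
(5) = 12*k^2 + 8*k*l + l^2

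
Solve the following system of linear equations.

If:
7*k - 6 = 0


Then:
k = 6/7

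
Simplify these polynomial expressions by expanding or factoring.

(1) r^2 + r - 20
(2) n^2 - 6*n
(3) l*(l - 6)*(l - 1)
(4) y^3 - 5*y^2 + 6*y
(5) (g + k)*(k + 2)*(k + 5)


(1) = (r - 4)*(r + 5)
(2) = n*(n - 6)
(3) = l^3 - 7*l^2 + 6*l
(4) = y*(y - 3)*(y - 2)
(5) = g*k^2 + 7*g*k + 10*g + k^3 + 7*k^2 + 10*k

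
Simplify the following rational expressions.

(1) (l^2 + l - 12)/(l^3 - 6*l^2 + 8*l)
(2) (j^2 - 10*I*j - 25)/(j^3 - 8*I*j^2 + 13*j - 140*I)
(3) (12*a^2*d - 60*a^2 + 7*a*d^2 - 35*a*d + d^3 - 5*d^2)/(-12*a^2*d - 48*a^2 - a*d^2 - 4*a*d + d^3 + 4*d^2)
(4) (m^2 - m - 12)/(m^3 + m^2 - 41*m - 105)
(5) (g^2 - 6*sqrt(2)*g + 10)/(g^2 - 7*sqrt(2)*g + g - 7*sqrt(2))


(1) = (l^2 + l - 12)/(l^3 - 6*l^2 + 8*l)
(2) = (j - 5*I)/(j^2 - 3*I*j + 28)
(3) = (-4*a*d + 20*a - d^2 + 5*d)/(4*a*d + 16*a - d^2 - 4*d)
(4) = (m - 4)/(m^2 - 2*m - 35)
(5) = (g^2 - 6*sqrt(2)*g + 10)/(g^2 + g*(1 - 7*sqrt(2)) - 7*sqrt(2))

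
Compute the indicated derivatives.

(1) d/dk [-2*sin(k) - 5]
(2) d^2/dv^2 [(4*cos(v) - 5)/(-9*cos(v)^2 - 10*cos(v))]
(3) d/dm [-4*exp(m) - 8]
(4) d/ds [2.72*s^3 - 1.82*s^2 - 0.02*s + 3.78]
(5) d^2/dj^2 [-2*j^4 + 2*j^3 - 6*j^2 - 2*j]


(1) = -2*cos(k)
(2) = 2*(-990*sin(v)^4/cos(v)^3 - 162*sin(v)^2 - 837 - 1015/cos(v) + 1350/cos(v)^2 + 1490/cos(v)^3)/(9*cos(v) + 10)^3
(3) = -4*exp(m)
(4) = 8.16*s^2 - 3.64*s - 0.02
(5) = -24*j^2 + 12*j - 12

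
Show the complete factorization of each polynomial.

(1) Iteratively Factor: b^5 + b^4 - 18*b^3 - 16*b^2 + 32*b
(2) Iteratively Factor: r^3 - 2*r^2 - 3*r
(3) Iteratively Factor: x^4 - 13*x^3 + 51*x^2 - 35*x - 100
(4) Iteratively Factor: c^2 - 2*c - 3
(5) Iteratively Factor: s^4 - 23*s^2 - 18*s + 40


(1) = (b)*(b^4 + b^3 - 18*b^2 - 16*b + 32) = b*(b - 4)*(b^3 + 5*b^2 + 2*b - 8) = b*(b - 4)*(b + 4)*(b^2 + b - 2) = b*(b - 4)*(b + 2)*(b + 4)*(b - 1)
(2) = (r)*(r^2 - 2*r - 3) = r*(r - 3)*(r + 1)
(3) = (x - 5)*(x^3 - 8*x^2 + 11*x + 20) = (x - 5)*(x + 1)*(x^2 - 9*x + 20) = (x - 5)^2*(x + 1)*(x - 4)
(4) = (c - 3)*(c + 1)
(5) = (s - 1)*(s^3 + s^2 - 22*s - 40) = (s - 1)*(s + 2)*(s^2 - s - 20) = (s - 1)*(s + 2)*(s + 4)*(s - 5)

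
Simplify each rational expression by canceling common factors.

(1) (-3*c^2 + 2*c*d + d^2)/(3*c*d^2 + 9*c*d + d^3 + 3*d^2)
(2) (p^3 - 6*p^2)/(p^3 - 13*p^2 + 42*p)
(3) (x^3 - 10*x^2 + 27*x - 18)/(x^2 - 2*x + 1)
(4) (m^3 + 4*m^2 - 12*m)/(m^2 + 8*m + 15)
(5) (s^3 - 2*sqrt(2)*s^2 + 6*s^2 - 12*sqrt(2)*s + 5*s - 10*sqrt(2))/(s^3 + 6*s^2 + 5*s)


(1) = (-c + d)/(d^2 + 3*d)
(2) = p/(p - 7)
(3) = (x^2 - 9*x + 18)/(x - 1)
(4) = (m^3 + 4*m^2 - 12*m)/(m^2 + 8*m + 15)
(5) = (s - 2*sqrt(2))/s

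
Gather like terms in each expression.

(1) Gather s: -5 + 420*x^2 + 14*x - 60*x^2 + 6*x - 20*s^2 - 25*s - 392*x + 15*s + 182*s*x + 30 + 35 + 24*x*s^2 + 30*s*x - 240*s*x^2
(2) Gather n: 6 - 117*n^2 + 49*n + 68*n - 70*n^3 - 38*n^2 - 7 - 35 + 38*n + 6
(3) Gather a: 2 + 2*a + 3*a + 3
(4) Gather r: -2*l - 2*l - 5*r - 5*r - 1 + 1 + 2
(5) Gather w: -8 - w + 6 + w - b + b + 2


(1) = s^2*(24*x - 20) + s*(-240*x^2 + 212*x - 10) + 360*x^2 - 372*x + 60
(2) = -70*n^3 - 155*n^2 + 155*n - 30
(3) = 5*a + 5
(4) = -4*l - 10*r + 2
(5) = 0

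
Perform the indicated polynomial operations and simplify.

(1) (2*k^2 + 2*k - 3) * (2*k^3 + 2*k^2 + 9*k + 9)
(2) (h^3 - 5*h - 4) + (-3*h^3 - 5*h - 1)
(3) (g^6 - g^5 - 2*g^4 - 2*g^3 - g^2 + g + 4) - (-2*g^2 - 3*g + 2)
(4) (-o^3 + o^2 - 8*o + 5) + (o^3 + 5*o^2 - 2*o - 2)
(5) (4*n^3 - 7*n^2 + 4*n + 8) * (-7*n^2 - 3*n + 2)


(1) = 4*k^5 + 8*k^4 + 16*k^3 + 30*k^2 - 9*k - 27
(2) = -2*h^3 - 10*h - 5
(3) = g^6 - g^5 - 2*g^4 - 2*g^3 + g^2 + 4*g + 2
(4) = 6*o^2 - 10*o + 3
(5) = -28*n^5 + 37*n^4 + n^3 - 82*n^2 - 16*n + 16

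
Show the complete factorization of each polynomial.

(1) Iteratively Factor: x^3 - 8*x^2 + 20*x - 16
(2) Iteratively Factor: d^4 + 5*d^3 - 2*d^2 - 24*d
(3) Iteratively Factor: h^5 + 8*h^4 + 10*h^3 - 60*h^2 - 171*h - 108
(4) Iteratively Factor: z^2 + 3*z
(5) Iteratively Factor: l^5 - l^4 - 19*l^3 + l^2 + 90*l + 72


(1) = (x - 2)*(x^2 - 6*x + 8) = (x - 4)*(x - 2)*(x - 2)
(2) = (d + 4)*(d^3 + d^2 - 6*d) = (d - 2)*(d + 4)*(d^2 + 3*d) = (d - 2)*(d + 3)*(d + 4)*(d)
(3) = (h + 4)*(h^4 + 4*h^3 - 6*h^2 - 36*h - 27) = (h - 3)*(h + 4)*(h^3 + 7*h^2 + 15*h + 9) = (h - 3)*(h + 1)*(h + 4)*(h^2 + 6*h + 9) = (h - 3)*(h + 1)*(h + 3)*(h + 4)*(h + 3)
(4) = (z)*(z + 3)
(5) = (l + 2)*(l^4 - 3*l^3 - 13*l^2 + 27*l + 36) = (l + 1)*(l + 2)*(l^3 - 4*l^2 - 9*l + 36) = (l + 1)*(l + 2)*(l + 3)*(l^2 - 7*l + 12) = (l - 3)*(l + 1)*(l + 2)*(l + 3)*(l - 4)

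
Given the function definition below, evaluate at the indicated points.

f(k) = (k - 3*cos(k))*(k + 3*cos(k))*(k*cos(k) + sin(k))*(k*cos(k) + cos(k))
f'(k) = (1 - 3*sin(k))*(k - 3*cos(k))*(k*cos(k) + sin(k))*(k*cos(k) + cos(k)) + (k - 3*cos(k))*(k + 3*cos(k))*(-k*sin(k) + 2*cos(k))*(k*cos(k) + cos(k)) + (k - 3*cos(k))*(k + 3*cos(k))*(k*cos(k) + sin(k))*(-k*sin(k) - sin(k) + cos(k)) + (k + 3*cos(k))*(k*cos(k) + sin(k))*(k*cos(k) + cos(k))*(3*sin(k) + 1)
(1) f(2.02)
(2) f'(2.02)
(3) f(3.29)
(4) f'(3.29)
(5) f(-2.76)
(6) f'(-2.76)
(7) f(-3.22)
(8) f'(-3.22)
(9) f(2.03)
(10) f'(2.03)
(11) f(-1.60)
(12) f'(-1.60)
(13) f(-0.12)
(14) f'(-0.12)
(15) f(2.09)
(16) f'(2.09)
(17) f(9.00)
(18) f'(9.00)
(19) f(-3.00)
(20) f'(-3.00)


(1) = -0.07
(2) = 8.32
(3) = 29.17
(4) = 148.19
(5) = -0.48
(6) = 3.60
(7) = 10.36
(8) = -66.44
(9) = 0.01
(10) = 8.56
(11) = -0.04
(12) = 1.50
(13) = 1.85
(14) = -12.43
(15) = 0.56
(16) = 9.49
(17) = 5217.54
(18) = 7385.05
(19) = 1.00
(20) = -21.02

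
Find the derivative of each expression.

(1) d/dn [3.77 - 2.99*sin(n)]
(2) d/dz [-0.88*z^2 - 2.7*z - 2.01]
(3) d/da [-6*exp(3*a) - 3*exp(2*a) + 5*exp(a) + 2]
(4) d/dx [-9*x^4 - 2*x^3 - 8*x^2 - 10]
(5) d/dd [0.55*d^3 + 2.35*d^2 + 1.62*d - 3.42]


(1) = -2.99*cos(n)
(2) = -1.76*z - 2.7
(3) = (-18*exp(2*a) - 6*exp(a) + 5)*exp(a)
(4) = 2*x*(-18*x^2 - 3*x - 8)
(5) = 1.65*d^2 + 4.7*d + 1.62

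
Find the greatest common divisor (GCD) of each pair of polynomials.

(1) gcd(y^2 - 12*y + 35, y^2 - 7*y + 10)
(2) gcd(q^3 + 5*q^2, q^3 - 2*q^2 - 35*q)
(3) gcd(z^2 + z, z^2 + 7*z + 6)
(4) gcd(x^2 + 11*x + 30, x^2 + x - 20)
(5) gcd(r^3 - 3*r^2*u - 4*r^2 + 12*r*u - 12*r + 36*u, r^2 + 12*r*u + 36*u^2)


(1) = gcd((y - 7)*(y - 5), (y - 5)*(y - 2)) = y - 5
(2) = q^2 + 5*q
(3) = gcd(z*(z + 1), (z + 1)*(z + 6)) = z + 1
(4) = x + 5
(5) = 1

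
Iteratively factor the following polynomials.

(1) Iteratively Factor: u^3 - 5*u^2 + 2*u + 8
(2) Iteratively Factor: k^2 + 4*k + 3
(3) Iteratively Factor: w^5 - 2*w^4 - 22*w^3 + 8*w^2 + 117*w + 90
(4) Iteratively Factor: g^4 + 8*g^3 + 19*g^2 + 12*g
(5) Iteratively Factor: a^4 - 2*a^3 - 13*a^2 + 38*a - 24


(1) = (u - 2)*(u^2 - 3*u - 4) = (u - 4)*(u - 2)*(u + 1)
(2) = (k + 3)*(k + 1)
(3) = (w - 5)*(w^4 + 3*w^3 - 7*w^2 - 27*w - 18) = (w - 5)*(w + 1)*(w^3 + 2*w^2 - 9*w - 18) = (w - 5)*(w - 3)*(w + 1)*(w^2 + 5*w + 6) = (w - 5)*(w - 3)*(w + 1)*(w + 2)*(w + 3)
(4) = (g + 4)*(g^3 + 4*g^2 + 3*g) = (g + 1)*(g + 4)*(g^2 + 3*g) = (g + 1)*(g + 3)*(g + 4)*(g)
(5) = (a + 4)*(a^3 - 6*a^2 + 11*a - 6) = (a - 3)*(a + 4)*(a^2 - 3*a + 2) = (a - 3)*(a - 2)*(a + 4)*(a - 1)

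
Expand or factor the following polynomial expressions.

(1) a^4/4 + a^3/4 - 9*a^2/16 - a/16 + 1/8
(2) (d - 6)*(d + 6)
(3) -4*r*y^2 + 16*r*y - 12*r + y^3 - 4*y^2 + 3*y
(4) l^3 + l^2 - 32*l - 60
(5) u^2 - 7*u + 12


(1) = (a/4 + 1/2)*(a - 1)*(a - 1/2)*(a + 1/2)
(2) = d^2 - 36
(3) = (-4*r + y)*(y - 3)*(y - 1)
(4) = (l - 6)*(l + 2)*(l + 5)
(5) = (u - 4)*(u - 3)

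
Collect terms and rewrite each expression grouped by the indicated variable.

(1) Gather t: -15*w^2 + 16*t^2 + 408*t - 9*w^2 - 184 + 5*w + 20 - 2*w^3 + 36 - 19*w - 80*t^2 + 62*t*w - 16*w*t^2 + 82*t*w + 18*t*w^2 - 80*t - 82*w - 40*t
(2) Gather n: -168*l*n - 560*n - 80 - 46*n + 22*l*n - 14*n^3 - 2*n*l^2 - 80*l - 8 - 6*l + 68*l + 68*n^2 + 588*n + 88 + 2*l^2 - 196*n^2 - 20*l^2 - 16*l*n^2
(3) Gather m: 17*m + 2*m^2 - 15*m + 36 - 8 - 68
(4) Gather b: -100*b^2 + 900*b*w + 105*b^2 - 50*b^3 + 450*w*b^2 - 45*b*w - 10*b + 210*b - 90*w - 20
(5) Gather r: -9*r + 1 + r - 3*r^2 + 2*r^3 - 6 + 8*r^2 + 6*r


(1) = t^2*(-16*w - 64) + t*(18*w^2 + 144*w + 288) - 2*w^3 - 24*w^2 - 96*w - 128
(2) = -18*l^2 - 18*l - 14*n^3 + n^2*(-16*l - 128) + n*(-2*l^2 - 146*l - 18)
(3) = 2*m^2 + 2*m - 40
(4) = -50*b^3 + b^2*(450*w + 5) + b*(855*w + 200) - 90*w - 20
(5) = 2*r^3 + 5*r^2 - 2*r - 5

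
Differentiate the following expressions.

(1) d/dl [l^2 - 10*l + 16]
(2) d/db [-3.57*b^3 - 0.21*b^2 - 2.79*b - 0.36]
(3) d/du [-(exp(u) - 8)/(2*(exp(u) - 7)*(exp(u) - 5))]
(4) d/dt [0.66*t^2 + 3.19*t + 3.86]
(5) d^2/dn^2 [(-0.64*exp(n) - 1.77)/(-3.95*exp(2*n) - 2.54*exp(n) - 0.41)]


(1) = 2*l - 10
(2) = -10.71*b^2 - 0.42*b - 2.79
(3) = (exp(2*u) - 16*exp(u) + 61)*exp(u)/(2*(exp(4*u) - 24*exp(3*u) + 214*exp(2*u) - 840*exp(u) + 1225))
(4) = 1.32*t + 3.19
(5) = (9.9856*exp(4*n) + 104.04458*exp(3*n) + 47.05635*exp(2*n) - 0.713224*exp(n) - 1.735694)*exp(n)/(61.629875*exp(6*n) + 118.89105*exp(5*n) + 95.642535*exp(4*n) + 41.068244*exp(3*n) + 9.927453*exp(2*n) + 1.280922*exp(n) + 0.068921)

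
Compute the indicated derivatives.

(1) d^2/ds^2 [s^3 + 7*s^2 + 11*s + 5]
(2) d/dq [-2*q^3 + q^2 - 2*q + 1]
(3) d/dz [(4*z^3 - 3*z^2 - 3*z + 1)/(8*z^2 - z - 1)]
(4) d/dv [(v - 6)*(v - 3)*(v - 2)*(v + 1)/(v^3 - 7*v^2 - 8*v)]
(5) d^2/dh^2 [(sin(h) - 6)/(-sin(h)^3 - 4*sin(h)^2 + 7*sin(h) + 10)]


(1) = 6*s + 14
(2) = -6*q^2 + 2*q - 2
(3) = (32*z^4 - 8*z^3 + 15*z^2 - 10*z + 4)/(64*z^4 - 16*z^3 - 15*z^2 + 2*z + 1)
(4) = (v^4 - 16*v^3 + 52*v^2 + 72*v - 288)/(v^2*(v^2 - 16*v + 64))
(5) = 2*(2*sin(h)^6 - 23*sin(h)^5 - 90*sin(h)^4 + 43*sin(h)^3 + 228*sin(h)^2 - 788*sin(h) + 604)/((sin(h) - 2)^3*(sin(h) + 1)^2*(sin(h) + 5)^3)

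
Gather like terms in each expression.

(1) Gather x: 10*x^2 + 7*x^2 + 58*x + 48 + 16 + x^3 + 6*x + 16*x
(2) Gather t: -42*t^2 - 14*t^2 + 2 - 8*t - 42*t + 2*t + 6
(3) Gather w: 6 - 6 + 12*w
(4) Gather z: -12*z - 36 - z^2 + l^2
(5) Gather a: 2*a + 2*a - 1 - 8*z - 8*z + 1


(1) = x^3 + 17*x^2 + 80*x + 64
(2) = -56*t^2 - 48*t + 8
(3) = 12*w
(4) = l^2 - z^2 - 12*z - 36
(5) = 4*a - 16*z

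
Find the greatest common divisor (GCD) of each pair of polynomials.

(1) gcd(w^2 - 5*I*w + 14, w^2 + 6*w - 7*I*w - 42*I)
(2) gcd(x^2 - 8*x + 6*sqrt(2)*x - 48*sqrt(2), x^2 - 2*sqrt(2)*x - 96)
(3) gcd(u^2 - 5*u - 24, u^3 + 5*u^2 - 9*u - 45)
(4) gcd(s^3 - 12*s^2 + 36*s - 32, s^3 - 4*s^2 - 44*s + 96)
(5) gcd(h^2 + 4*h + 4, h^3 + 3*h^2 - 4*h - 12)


(1) = w - 7*I
(2) = gcd((x - 8)*(x + 6*sqrt(2)), (x - 8*sqrt(2))*(x + 6*sqrt(2))) = x + 6*sqrt(2)
(3) = u + 3
(4) = s^2 - 10*s + 16
(5) = h + 2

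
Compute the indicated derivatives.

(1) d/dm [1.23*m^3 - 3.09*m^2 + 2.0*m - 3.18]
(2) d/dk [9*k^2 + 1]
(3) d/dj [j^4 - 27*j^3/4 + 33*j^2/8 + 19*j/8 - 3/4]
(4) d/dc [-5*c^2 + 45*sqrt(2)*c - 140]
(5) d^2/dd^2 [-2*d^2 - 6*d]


(1) = 3.69*m^2 - 6.18*m + 2.0
(2) = 18*k
(3) = 4*j^3 - 81*j^2/4 + 33*j/4 + 19/8
(4) = -10*c + 45*sqrt(2)
(5) = -4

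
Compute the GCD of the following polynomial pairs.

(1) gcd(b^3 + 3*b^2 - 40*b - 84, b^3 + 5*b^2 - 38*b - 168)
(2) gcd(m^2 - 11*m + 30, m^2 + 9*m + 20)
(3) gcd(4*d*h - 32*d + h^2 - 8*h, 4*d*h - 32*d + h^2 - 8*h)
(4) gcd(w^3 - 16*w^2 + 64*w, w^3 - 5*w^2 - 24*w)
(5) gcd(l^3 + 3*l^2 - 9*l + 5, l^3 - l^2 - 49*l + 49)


(1) = gcd((b - 6)*(b + 2)*(b + 7), (b - 6)*(b + 4)*(b + 7)) = b^2 + b - 42
(2) = 1
(3) = gcd((4*d + h)*(h - 8), (4*d + h)*(h - 8)) = 4*d*h - 32*d + h^2 - 8*h
(4) = gcd(w*(w - 8)^2, w*(w - 8)*(w + 3)) = w^2 - 8*w
(5) = gcd((l - 1)^2*(l + 5), (l - 7)*(l - 1)*(l + 7)) = l - 1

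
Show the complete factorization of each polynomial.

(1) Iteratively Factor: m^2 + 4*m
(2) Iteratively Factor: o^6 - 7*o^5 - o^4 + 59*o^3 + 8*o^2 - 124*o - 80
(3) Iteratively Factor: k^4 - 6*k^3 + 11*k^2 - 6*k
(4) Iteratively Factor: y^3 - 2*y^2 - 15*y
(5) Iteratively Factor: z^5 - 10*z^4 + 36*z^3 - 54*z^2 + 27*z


(1) = (m + 4)*(m)
(2) = (o - 5)*(o^5 - 2*o^4 - 11*o^3 + 4*o^2 + 28*o + 16) = (o - 5)*(o - 2)*(o^4 - 11*o^2 - 18*o - 8) = (o - 5)*(o - 2)*(o + 2)*(o^3 - 2*o^2 - 7*o - 4) = (o - 5)*(o - 4)*(o - 2)*(o + 2)*(o^2 + 2*o + 1) = (o - 5)*(o - 4)*(o - 2)*(o + 1)*(o + 2)*(o + 1)
(3) = (k)*(k^3 - 6*k^2 + 11*k - 6) = k*(k - 3)*(k^2 - 3*k + 2) = k*(k - 3)*(k - 1)*(k - 2)
(4) = (y)*(y^2 - 2*y - 15) = y*(y - 5)*(y + 3)
(5) = (z - 3)*(z^4 - 7*z^3 + 15*z^2 - 9*z) = z*(z - 3)*(z^3 - 7*z^2 + 15*z - 9) = z*(z - 3)*(z - 1)*(z^2 - 6*z + 9) = z*(z - 3)^2*(z - 1)*(z - 3)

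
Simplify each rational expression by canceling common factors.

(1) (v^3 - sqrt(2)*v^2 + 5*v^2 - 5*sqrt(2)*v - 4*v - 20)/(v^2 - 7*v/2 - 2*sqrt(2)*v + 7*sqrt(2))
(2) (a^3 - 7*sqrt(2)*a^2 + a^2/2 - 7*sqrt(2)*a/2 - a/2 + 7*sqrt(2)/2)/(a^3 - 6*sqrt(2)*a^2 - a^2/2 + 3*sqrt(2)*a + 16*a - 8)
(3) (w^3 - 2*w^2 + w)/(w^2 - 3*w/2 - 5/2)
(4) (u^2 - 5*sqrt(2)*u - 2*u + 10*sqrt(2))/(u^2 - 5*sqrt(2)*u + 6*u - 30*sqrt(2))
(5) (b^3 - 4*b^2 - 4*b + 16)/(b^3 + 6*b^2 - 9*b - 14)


(1) = (2*v^2 + v*(2*sqrt(2) + 10) + 10*sqrt(2))/(2*v - 7)
(2) = (4*a^2 + a*(4 - 28*sqrt(2)) - 28*sqrt(2))/(4*a^2 - 24*sqrt(2)*a + 64)
(3) = (2*w^3 - 4*w^2 + 2*w)/(2*w^2 - 3*w - 5)
(4) = (u - 2)/(u + 6)
(5) = (b^2 - 2*b - 8)/(b^2 + 8*b + 7)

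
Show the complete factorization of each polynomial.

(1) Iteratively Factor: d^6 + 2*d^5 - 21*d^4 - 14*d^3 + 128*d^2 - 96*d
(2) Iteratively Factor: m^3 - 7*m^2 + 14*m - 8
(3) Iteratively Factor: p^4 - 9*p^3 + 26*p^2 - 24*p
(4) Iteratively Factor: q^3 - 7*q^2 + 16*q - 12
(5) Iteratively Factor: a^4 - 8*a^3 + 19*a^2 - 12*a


(1) = (d - 3)*(d^5 + 5*d^4 - 6*d^3 - 32*d^2 + 32*d) = (d - 3)*(d - 1)*(d^4 + 6*d^3 - 32*d) = d*(d - 3)*(d - 1)*(d^3 + 6*d^2 - 32) = d*(d - 3)*(d - 2)*(d - 1)*(d^2 + 8*d + 16) = d*(d - 3)*(d - 2)*(d - 1)*(d + 4)*(d + 4)
(2) = (m - 1)*(m^2 - 6*m + 8) = (m - 4)*(m - 1)*(m - 2)
(3) = (p - 4)*(p^3 - 5*p^2 + 6*p) = (p - 4)*(p - 2)*(p^2 - 3*p) = (p - 4)*(p - 3)*(p - 2)*(p)
(4) = (q - 3)*(q^2 - 4*q + 4) = (q - 3)*(q - 2)*(q - 2)
(5) = (a - 3)*(a^3 - 5*a^2 + 4*a) = (a - 4)*(a - 3)*(a^2 - a) = (a - 4)*(a - 3)*(a - 1)*(a)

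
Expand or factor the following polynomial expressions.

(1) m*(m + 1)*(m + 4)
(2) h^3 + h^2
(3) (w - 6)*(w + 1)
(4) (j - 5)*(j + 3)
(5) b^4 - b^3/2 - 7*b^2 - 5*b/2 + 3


(1) = m^3 + 5*m^2 + 4*m
(2) = h^2*(h + 1)
(3) = w^2 - 5*w - 6
(4) = j^2 - 2*j - 15
(5) = (b - 3)*(b - 1/2)*(b + 1)*(b + 2)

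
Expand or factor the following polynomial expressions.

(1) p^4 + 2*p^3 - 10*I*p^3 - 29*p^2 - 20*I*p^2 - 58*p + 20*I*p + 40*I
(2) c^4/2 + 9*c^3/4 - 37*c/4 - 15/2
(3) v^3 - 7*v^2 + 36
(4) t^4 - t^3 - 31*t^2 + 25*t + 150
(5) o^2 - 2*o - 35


(1) = (p + 2)*(p - 5*I)*(p - 4*I)*(p - I)
(2) = (c/2 + 1/2)*(c - 2)*(c + 5/2)*(c + 3)
(3) = (v - 6)*(v - 3)*(v + 2)
(4) = (t - 5)*(t - 3)*(t + 2)*(t + 5)
(5) = (o - 7)*(o + 5)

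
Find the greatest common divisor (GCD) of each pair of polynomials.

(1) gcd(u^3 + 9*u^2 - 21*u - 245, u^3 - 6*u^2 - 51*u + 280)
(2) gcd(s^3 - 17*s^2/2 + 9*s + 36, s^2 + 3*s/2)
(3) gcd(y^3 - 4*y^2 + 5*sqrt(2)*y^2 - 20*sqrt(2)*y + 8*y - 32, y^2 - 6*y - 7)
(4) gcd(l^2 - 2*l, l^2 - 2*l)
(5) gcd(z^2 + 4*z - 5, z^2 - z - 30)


(1) = u^2 + 2*u - 35
(2) = gcd((s - 6)*(s - 4)*(s + 3/2), s*(s + 3/2)) = s + 3/2
(3) = gcd((y - 4)*(y + sqrt(2))*(y + 4*sqrt(2)), (y - 7)*(y + 1)) = 1
(4) = l^2 - 2*l
(5) = gcd((z - 1)*(z + 5), (z - 6)*(z + 5)) = z + 5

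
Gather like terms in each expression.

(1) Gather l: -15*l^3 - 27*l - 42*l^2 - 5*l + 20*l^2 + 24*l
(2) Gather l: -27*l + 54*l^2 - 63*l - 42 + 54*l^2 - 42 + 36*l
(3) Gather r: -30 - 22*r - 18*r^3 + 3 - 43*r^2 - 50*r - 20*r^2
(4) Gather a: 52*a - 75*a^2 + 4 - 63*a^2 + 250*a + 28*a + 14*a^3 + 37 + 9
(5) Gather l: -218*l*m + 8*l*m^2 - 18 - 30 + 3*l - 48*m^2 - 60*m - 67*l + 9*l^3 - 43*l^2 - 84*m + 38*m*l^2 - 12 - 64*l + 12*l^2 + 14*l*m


(1) = -15*l^3 - 22*l^2 - 8*l
(2) = 108*l^2 - 54*l - 84
(3) = -18*r^3 - 63*r^2 - 72*r - 27
(4) = 14*a^3 - 138*a^2 + 330*a + 50
(5) = 9*l^3 + l^2*(38*m - 31) + l*(8*m^2 - 204*m - 128) - 48*m^2 - 144*m - 60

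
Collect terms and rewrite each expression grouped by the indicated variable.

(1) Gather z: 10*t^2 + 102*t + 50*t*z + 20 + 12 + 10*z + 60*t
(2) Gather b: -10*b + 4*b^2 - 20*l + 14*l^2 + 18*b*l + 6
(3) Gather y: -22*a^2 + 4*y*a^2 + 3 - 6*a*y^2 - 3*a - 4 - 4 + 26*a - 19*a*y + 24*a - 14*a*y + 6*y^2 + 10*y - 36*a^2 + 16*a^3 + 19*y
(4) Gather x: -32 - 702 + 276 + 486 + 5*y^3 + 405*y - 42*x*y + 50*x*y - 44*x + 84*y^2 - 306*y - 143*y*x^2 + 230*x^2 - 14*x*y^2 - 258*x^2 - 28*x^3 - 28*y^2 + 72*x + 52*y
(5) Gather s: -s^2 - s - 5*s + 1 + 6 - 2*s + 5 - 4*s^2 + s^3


(1) = 10*t^2 + 162*t + z*(50*t + 10) + 32
(2) = 4*b^2 + b*(18*l - 10) + 14*l^2 - 20*l + 6
(3) = 16*a^3 - 58*a^2 + 47*a + y^2*(6 - 6*a) + y*(4*a^2 - 33*a + 29) - 5
(4) = -28*x^3 + x^2*(-143*y - 28) + x*(-14*y^2 + 8*y + 28) + 5*y^3 + 56*y^2 + 151*y + 28
(5) = s^3 - 5*s^2 - 8*s + 12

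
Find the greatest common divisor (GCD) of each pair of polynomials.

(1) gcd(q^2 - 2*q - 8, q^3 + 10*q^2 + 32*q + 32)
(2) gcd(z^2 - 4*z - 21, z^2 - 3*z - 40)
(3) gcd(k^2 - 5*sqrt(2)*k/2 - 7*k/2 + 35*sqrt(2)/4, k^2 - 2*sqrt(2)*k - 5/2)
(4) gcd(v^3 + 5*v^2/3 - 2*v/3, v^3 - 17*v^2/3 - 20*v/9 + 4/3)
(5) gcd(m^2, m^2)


(1) = gcd((q - 4)*(q + 2), (q + 2)*(q + 4)^2) = q + 2
(2) = 1
(3) = gcd((k - 7/2)*(k - 5*sqrt(2)/2), (k - 5*sqrt(2)/2)*(k + sqrt(2)/2)) = k - 5*sqrt(2)/2
(4) = gcd(v*(v - 1/3)*(v + 2), (v - 6)*(v - 1/3)*(v + 2/3)) = v - 1/3
(5) = gcd(m^2, m^2) = m^2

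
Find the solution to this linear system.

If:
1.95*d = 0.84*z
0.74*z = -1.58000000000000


Then:
d = -0.92
z = -2.14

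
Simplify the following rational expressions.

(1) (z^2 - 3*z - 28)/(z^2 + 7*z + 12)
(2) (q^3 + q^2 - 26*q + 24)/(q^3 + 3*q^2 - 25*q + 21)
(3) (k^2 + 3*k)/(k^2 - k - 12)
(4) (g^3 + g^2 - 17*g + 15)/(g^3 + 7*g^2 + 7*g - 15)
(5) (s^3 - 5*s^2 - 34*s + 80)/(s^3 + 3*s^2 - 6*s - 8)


(1) = (z - 7)/(z + 3)
(2) = (q^2 + 2*q - 24)/(q^2 + 4*q - 21)
(3) = k/(k - 4)
(4) = (g - 3)/(g + 3)
(5) = (s^2 - 3*s - 40)/(s^2 + 5*s + 4)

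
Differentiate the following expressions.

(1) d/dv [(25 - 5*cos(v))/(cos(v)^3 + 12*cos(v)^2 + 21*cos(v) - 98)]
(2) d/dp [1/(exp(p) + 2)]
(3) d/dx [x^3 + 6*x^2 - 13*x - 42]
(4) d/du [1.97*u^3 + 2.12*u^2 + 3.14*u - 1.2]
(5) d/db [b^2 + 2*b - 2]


(1) = 5*(17*cos(v) - cos(2*v))*sin(v)/((cos(v) - 2)^2*(cos(v) + 7)^3)
(2) = -exp(p)/(exp(p) + 2)^2
(3) = 3*x^2 + 12*x - 13
(4) = 5.91*u^2 + 4.24*u + 3.14
(5) = 2*b + 2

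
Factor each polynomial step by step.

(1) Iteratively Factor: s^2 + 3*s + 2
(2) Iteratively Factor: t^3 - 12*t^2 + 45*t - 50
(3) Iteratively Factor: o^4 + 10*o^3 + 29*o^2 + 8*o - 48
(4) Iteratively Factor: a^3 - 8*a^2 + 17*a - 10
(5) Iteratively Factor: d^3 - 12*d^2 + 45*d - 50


(1) = (s + 2)*(s + 1)
(2) = (t - 5)*(t^2 - 7*t + 10) = (t - 5)*(t - 2)*(t - 5)
(3) = (o + 4)*(o^3 + 6*o^2 + 5*o - 12) = (o + 4)^2*(o^2 + 2*o - 3) = (o - 1)*(o + 4)^2*(o + 3)
(4) = (a - 2)*(a^2 - 6*a + 5) = (a - 5)*(a - 2)*(a - 1)
(5) = (d - 5)*(d^2 - 7*d + 10) = (d - 5)*(d - 2)*(d - 5)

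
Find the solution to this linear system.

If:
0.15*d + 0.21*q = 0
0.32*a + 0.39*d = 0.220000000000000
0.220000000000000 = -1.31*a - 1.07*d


Then:
a = -1.91
d = 2.13
q = -1.52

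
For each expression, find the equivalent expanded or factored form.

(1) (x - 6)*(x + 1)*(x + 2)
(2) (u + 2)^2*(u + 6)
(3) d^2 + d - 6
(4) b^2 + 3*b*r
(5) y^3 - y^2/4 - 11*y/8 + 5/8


(1) = x^3 - 3*x^2 - 16*x - 12
(2) = u^3 + 10*u^2 + 28*u + 24
(3) = (d - 2)*(d + 3)
(4) = b*(b + 3*r)
(5) = (y - 1)*(y - 1/2)*(y + 5/4)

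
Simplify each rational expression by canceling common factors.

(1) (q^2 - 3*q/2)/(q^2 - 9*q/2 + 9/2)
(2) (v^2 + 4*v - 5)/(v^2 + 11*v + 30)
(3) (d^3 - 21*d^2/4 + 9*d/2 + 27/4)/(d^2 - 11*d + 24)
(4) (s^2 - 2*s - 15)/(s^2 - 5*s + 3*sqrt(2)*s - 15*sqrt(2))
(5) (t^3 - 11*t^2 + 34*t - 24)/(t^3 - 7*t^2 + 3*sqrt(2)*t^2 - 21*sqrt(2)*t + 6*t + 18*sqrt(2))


(1) = q/(q - 3)
(2) = (v - 1)/(v + 6)
(3) = (4*d^2 - 9*d - 9)/(4*d - 32)
(4) = (s + 3)/(s + 3*sqrt(2))
(5) = (t - 4)/(t + 3*sqrt(2))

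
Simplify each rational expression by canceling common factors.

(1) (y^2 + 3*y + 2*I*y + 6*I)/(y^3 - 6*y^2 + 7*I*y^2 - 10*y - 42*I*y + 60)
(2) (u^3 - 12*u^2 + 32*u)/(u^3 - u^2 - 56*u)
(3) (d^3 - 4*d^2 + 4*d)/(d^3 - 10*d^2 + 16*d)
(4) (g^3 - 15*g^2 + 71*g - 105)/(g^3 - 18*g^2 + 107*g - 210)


(1) = (y + 3)/(y^2 + y*(-6 + 5*I) - 30*I)
(2) = (u - 4)/(u + 7)
(3) = (d - 2)/(d - 8)
(4) = (g - 3)/(g - 6)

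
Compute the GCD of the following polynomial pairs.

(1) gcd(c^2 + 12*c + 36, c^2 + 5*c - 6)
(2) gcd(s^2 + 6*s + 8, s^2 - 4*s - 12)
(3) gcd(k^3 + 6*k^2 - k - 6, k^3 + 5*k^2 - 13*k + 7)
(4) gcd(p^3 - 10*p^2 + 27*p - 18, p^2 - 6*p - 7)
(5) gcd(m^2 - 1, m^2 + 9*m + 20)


(1) = gcd((c + 6)^2, (c - 1)*(c + 6)) = c + 6
(2) = gcd((s + 2)*(s + 4), (s - 6)*(s + 2)) = s + 2
(3) = k - 1
(4) = gcd((p - 6)*(p - 3)*(p - 1), (p - 7)*(p + 1)) = 1
(5) = gcd((m - 1)*(m + 1), (m + 4)*(m + 5)) = 1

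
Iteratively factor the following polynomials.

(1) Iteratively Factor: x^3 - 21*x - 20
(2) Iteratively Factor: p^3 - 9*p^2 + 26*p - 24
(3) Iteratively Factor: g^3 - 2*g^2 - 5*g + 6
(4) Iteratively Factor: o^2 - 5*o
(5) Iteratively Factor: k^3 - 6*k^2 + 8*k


(1) = (x + 1)*(x^2 - x - 20) = (x + 1)*(x + 4)*(x - 5)
(2) = (p - 2)*(p^2 - 7*p + 12) = (p - 4)*(p - 2)*(p - 3)
(3) = (g - 1)*(g^2 - g - 6) = (g - 3)*(g - 1)*(g + 2)
(4) = (o)*(o - 5)
(5) = (k - 2)*(k^2 - 4*k) = k*(k - 2)*(k - 4)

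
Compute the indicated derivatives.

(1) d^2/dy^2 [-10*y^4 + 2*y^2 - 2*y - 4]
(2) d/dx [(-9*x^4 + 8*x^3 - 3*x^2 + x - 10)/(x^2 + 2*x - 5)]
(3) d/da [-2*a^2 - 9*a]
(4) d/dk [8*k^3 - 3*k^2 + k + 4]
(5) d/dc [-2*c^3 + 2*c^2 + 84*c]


(1) = 4 - 120*y^2
(2) = (-18*x^5 - 46*x^4 + 212*x^3 - 127*x^2 + 50*x + 15)/(x^4 + 4*x^3 - 6*x^2 - 20*x + 25)
(3) = -4*a - 9
(4) = 24*k^2 - 6*k + 1
(5) = -6*c^2 + 4*c + 84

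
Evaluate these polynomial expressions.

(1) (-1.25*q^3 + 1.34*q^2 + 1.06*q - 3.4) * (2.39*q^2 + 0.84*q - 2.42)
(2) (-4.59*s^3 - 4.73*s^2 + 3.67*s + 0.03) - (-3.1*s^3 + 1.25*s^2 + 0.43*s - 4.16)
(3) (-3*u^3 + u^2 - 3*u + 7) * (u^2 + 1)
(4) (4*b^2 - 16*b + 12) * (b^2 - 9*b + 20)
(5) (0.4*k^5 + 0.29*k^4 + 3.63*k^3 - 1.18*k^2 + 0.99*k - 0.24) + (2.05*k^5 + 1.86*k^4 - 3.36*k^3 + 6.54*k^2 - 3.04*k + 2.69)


(1) = -2.9875*q^5 + 2.1526*q^4 + 6.684*q^3 - 10.4784*q^2 - 5.4212*q + 8.228
(2) = -1.49*s^3 - 5.98*s^2 + 3.24*s + 4.19
(3) = -3*u^5 + u^4 - 6*u^3 + 8*u^2 - 3*u + 7
(4) = 4*b^4 - 52*b^3 + 236*b^2 - 428*b + 240
(5) = 2.45*k^5 + 2.15*k^4 + 0.27*k^3 + 5.36*k^2 - 2.05*k + 2.45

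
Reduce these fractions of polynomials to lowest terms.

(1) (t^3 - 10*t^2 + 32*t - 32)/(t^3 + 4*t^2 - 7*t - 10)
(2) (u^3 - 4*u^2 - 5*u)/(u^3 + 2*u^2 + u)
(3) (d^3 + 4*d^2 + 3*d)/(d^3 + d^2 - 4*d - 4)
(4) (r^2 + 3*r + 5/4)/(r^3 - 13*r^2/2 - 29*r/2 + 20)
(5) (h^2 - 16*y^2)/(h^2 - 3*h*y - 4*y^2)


(1) = (t^2 - 8*t + 16)/(t^2 + 6*t + 5)
(2) = (u - 5)/(u + 1)
(3) = (d^2 + 3*d)/(d^2 - 4)
(4) = (2*r + 1)/(2*r^2 - 18*r + 16)
(5) = (h + 4*y)/(h + y)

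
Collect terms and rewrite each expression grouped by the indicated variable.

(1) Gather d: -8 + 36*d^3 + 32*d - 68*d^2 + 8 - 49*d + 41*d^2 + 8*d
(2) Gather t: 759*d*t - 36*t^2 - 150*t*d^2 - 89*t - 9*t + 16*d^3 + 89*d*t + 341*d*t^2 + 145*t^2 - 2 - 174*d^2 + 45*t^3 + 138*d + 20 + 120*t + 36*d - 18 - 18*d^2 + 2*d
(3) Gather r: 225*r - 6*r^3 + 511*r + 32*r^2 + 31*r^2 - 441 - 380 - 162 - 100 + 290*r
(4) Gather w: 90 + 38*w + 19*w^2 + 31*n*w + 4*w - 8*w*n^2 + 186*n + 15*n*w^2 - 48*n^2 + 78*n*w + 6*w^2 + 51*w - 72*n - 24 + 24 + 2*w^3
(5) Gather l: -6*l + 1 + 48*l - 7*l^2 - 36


(1) = 36*d^3 - 27*d^2 - 9*d
(2) = 16*d^3 - 192*d^2 + 176*d + 45*t^3 + t^2*(341*d + 109) + t*(-150*d^2 + 848*d + 22)
(3) = -6*r^3 + 63*r^2 + 1026*r - 1083
(4) = -48*n^2 + 114*n + 2*w^3 + w^2*(15*n + 25) + w*(-8*n^2 + 109*n + 93) + 90
(5) = -7*l^2 + 42*l - 35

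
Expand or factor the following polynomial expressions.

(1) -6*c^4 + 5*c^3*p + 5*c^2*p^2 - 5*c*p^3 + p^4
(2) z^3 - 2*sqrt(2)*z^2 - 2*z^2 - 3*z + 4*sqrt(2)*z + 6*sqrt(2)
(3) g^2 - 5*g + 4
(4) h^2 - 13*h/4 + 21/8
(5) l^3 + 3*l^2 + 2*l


(1) = (-3*c + p)*(-2*c + p)*(-c + p)*(c + p)
(2) = (z - 3)*(z + 1)*(z - 2*sqrt(2))
(3) = (g - 4)*(g - 1)
(4) = (h - 7/4)*(h - 3/2)
(5) = l*(l + 1)*(l + 2)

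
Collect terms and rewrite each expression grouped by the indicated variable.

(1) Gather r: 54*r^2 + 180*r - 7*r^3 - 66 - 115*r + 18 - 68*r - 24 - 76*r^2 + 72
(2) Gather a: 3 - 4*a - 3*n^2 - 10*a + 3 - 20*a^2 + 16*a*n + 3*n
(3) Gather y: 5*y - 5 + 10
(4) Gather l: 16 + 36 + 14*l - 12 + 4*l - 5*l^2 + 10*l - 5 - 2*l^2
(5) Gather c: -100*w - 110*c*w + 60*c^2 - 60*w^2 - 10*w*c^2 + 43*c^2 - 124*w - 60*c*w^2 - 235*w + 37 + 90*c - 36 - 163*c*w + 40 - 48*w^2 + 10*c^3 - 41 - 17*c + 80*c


(1) = -7*r^3 - 22*r^2 - 3*r
(2) = -20*a^2 + a*(16*n - 14) - 3*n^2 + 3*n + 6
(3) = 5*y + 5
(4) = -7*l^2 + 28*l + 35
(5) = 10*c^3 + c^2*(103 - 10*w) + c*(-60*w^2 - 273*w + 153) - 108*w^2 - 459*w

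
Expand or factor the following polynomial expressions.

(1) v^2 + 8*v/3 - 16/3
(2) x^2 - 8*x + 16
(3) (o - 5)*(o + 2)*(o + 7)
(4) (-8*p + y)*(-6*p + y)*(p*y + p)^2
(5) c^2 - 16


(1) = (v - 4/3)*(v + 4)
(2) = (x - 4)^2
(3) = o^3 + 4*o^2 - 31*o - 70
(4) = 48*p^4*y^2 + 96*p^4*y + 48*p^4 - 14*p^3*y^3 - 28*p^3*y^2 - 14*p^3*y + p^2*y^4 + 2*p^2*y^3 + p^2*y^2
(5) = (c - 4)*(c + 4)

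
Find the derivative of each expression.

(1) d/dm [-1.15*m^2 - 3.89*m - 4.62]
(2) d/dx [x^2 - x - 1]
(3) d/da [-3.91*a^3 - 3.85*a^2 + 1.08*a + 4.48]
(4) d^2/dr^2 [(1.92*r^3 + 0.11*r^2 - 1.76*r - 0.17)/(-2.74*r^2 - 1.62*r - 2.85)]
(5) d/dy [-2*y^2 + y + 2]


(1) = -2.3*m - 3.89
(2) = 2*x - 1
(3) = -11.73*a^2 - 7.7*a + 1.08
(4) = (47.312152*r^3 - 40.376148*r^2 - 171.506664*r - 19.801554)/(20.570824*r^6 + 36.486936*r^5 + 85.762548*r^4 + 80.155008*r^3 + 89.20557*r^2 + 39.47535*r + 23.149125)
(5) = 1 - 4*y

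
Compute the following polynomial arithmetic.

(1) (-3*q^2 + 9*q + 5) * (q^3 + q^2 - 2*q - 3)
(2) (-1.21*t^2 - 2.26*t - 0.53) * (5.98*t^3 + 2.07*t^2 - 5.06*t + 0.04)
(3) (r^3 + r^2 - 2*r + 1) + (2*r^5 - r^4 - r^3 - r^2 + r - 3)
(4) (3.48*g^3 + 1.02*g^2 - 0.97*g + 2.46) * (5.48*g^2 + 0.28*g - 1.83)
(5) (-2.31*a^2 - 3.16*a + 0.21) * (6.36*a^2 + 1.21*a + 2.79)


(1) = -3*q^5 + 6*q^4 + 20*q^3 - 4*q^2 - 37*q - 15
(2) = -7.2358*t^5 - 16.0195*t^4 - 1.725*t^3 + 10.2901*t^2 + 2.5914*t - 0.0212
(3) = 2*r^5 - r^4 - r - 2
(4) = 19.0704*g^5 + 6.564*g^4 - 11.3984*g^3 + 11.3426*g^2 + 2.4639*g - 4.5018
(5) = -14.6916*a^4 - 22.8927*a^3 - 8.9329*a^2 - 8.5623*a + 0.5859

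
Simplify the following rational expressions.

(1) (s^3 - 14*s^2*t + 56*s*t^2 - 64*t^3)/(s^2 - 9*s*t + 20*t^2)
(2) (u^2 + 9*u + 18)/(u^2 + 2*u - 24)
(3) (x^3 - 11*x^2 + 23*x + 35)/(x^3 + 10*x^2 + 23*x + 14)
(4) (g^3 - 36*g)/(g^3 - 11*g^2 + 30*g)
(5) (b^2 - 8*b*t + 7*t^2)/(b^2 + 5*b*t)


(1) = (s^2 - 10*s*t + 16*t^2)/(s - 5*t)
(2) = (u + 3)/(u - 4)
(3) = (x^2 - 12*x + 35)/(x^2 + 9*x + 14)
(4) = (g + 6)/(g - 5)
(5) = (b^2 - 8*b*t + 7*t^2)/(b^2 + 5*b*t)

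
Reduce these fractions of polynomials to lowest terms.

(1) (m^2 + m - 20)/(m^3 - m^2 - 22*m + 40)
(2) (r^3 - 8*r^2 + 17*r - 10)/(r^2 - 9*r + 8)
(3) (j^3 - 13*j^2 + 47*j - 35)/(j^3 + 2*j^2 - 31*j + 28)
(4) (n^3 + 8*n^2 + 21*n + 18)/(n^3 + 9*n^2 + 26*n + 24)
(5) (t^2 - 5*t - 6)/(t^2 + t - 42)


(1) = 1/(m - 2)
(2) = (r^2 - 7*r + 10)/(r - 8)
(3) = (j^2 - 12*j + 35)/(j^2 + 3*j - 28)
(4) = (n + 3)/(n + 4)
(5) = (t + 1)/(t + 7)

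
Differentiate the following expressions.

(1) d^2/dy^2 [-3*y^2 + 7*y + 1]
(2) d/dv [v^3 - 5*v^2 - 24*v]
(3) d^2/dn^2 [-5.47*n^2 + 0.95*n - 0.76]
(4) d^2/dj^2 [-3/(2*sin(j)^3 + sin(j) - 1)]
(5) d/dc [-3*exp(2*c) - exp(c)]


(1) = -6
(2) = 3*v^2 - 10*v - 24
(3) = -10.9400000000000
(4) = 3*(36*sin(j)^6 - 44*sin(j)^4 + 18*sin(j)^3 - 11*sin(j)^2 - 11*sin(j) - 2)/(2*sin(j)^3 + sin(j) - 1)^3
(5) = (-6*exp(c) - 1)*exp(c)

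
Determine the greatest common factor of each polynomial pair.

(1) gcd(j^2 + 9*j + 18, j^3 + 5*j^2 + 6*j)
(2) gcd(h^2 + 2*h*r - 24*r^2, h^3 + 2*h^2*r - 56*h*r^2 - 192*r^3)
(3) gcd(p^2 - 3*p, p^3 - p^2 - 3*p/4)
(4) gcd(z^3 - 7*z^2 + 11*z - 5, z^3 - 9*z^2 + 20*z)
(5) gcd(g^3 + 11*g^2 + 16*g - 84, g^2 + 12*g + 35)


(1) = j + 3
(2) = h + 6*r
(3) = gcd(p*(p - 3), p*(p - 3/2)*(p + 1/2)) = p
(4) = gcd((z - 5)*(z - 1)^2, z*(z - 5)*(z - 4)) = z - 5
(5) = gcd((g - 2)*(g + 6)*(g + 7), (g + 5)*(g + 7)) = g + 7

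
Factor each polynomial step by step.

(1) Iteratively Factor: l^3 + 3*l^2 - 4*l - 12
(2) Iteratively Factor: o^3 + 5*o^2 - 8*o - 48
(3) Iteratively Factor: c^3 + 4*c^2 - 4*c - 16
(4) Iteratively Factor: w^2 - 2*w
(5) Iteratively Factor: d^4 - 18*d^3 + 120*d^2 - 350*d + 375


(1) = (l + 2)*(l^2 + l - 6) = (l - 2)*(l + 2)*(l + 3)
(2) = (o - 3)*(o^2 + 8*o + 16) = (o - 3)*(o + 4)*(o + 4)
(3) = (c - 2)*(c^2 + 6*c + 8) = (c - 2)*(c + 4)*(c + 2)
(4) = (w)*(w - 2)
(5) = (d - 5)*(d^3 - 13*d^2 + 55*d - 75) = (d - 5)*(d - 3)*(d^2 - 10*d + 25) = (d - 5)^2*(d - 3)*(d - 5)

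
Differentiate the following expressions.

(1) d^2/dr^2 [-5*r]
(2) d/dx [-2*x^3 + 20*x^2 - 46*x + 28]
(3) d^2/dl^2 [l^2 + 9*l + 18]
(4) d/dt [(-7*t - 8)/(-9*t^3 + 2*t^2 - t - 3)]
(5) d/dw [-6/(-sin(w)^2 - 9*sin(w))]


(1) = 0
(2) = -6*x^2 + 40*x - 46
(3) = 2
(4) = (63*t^3 - 14*t^2 + 7*t - (7*t + 8)*(27*t^2 - 4*t + 1) + 21)/(9*t^3 - 2*t^2 + t + 3)^2
(5) = -6*(2*sin(w) + 9)*cos(w)/((sin(w) + 9)^2*sin(w)^2)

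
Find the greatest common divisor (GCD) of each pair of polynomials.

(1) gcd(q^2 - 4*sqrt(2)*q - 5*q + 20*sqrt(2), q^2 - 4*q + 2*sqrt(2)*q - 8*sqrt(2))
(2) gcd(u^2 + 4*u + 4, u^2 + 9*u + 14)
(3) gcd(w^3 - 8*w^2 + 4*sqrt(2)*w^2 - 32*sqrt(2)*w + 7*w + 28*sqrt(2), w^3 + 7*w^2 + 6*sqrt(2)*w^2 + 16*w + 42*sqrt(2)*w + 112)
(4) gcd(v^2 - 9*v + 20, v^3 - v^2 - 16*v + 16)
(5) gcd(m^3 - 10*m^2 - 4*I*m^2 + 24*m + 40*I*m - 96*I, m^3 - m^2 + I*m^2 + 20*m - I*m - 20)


(1) = 1
(2) = u + 2
(3) = gcd((w - 7)*(w - 1)*(w + 4*sqrt(2)), (w + 7)*(w + 2*sqrt(2))*(w + 4*sqrt(2))) = w + 4*sqrt(2)
(4) = gcd((v - 5)*(v - 4), (v - 4)*(v - 1)*(v + 4)) = v - 4
(5) = gcd((m - 6)*(m - 4)*(m - 4*I), (m - 1)*(m - 4*I)*(m + 5*I)) = m - 4*I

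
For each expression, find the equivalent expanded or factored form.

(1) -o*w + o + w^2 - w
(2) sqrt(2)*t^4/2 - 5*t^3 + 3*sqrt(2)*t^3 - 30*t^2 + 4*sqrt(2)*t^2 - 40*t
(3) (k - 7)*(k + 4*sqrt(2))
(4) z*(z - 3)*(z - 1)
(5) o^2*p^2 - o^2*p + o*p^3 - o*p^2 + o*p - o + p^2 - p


(1) = (-o + w)*(w - 1)
(2) = t*(t + 4)*(t - 5*sqrt(2))*(sqrt(2)*t/2 + sqrt(2))
(3) = k^2 - 7*k + 4*sqrt(2)*k - 28*sqrt(2)
(4) = z^3 - 4*z^2 + 3*z
(5) = (o + p)*(p - 1)*(o*p + 1)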